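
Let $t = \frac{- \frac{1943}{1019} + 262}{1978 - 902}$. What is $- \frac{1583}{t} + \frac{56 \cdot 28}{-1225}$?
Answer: $- \frac{8680050484}{1325175} \approx -6550.1$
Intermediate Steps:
$t = \frac{265035}{1096444}$ ($t = \frac{\left(-1943\right) \frac{1}{1019} + 262}{1076} = \left(- \frac{1943}{1019} + 262\right) \frac{1}{1076} = \frac{265035}{1019} \cdot \frac{1}{1076} = \frac{265035}{1096444} \approx 0.24172$)
$- \frac{1583}{t} + \frac{56 \cdot 28}{-1225} = - \frac{1583}{\frac{265035}{1096444}} + \frac{56 \cdot 28}{-1225} = \left(-1583\right) \frac{1096444}{265035} + 1568 \left(- \frac{1}{1225}\right) = - \frac{1735670852}{265035} - \frac{32}{25} = - \frac{8680050484}{1325175}$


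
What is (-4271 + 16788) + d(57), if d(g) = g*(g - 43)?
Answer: 13315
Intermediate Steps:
d(g) = g*(-43 + g)
(-4271 + 16788) + d(57) = (-4271 + 16788) + 57*(-43 + 57) = 12517 + 57*14 = 12517 + 798 = 13315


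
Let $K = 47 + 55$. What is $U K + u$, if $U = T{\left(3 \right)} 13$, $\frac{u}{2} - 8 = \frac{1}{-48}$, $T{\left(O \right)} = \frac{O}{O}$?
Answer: $\frac{32207}{24} \approx 1342.0$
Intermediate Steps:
$T{\left(O \right)} = 1$
$u = \frac{383}{24}$ ($u = 16 + \frac{2}{-48} = 16 + 2 \left(- \frac{1}{48}\right) = 16 - \frac{1}{24} = \frac{383}{24} \approx 15.958$)
$U = 13$ ($U = 1 \cdot 13 = 13$)
$K = 102$
$U K + u = 13 \cdot 102 + \frac{383}{24} = 1326 + \frac{383}{24} = \frac{32207}{24}$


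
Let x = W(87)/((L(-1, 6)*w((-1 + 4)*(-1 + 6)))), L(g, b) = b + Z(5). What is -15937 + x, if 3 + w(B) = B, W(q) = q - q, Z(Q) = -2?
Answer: -15937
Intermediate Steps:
L(g, b) = -2 + b (L(g, b) = b - 2 = -2 + b)
W(q) = 0
w(B) = -3 + B
x = 0 (x = 0/(((-2 + 6)*(-3 + (-1 + 4)*(-1 + 6)))) = 0/((4*(-3 + 3*5))) = 0/((4*(-3 + 15))) = 0/((4*12)) = 0/48 = 0*(1/48) = 0)
-15937 + x = -15937 + 0 = -15937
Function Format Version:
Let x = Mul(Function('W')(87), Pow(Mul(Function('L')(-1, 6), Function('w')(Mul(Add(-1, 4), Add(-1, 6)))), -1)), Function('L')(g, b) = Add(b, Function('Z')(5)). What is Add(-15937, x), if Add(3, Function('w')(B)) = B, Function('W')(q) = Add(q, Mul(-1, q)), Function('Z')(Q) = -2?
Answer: -15937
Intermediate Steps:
Function('L')(g, b) = Add(-2, b) (Function('L')(g, b) = Add(b, -2) = Add(-2, b))
Function('W')(q) = 0
Function('w')(B) = Add(-3, B)
x = 0 (x = Mul(0, Pow(Mul(Add(-2, 6), Add(-3, Mul(Add(-1, 4), Add(-1, 6)))), -1)) = Mul(0, Pow(Mul(4, Add(-3, Mul(3, 5))), -1)) = Mul(0, Pow(Mul(4, Add(-3, 15)), -1)) = Mul(0, Pow(Mul(4, 12), -1)) = Mul(0, Pow(48, -1)) = Mul(0, Rational(1, 48)) = 0)
Add(-15937, x) = Add(-15937, 0) = -15937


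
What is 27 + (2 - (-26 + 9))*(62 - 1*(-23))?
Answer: 1642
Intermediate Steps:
27 + (2 - (-26 + 9))*(62 - 1*(-23)) = 27 + (2 - 1*(-17))*(62 + 23) = 27 + (2 + 17)*85 = 27 + 19*85 = 27 + 1615 = 1642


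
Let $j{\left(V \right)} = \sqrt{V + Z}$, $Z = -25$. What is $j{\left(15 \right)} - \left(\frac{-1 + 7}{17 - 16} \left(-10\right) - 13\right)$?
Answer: $73 + i \sqrt{10} \approx 73.0 + 3.1623 i$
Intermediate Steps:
$j{\left(V \right)} = \sqrt{-25 + V}$ ($j{\left(V \right)} = \sqrt{V - 25} = \sqrt{-25 + V}$)
$j{\left(15 \right)} - \left(\frac{-1 + 7}{17 - 16} \left(-10\right) - 13\right) = \sqrt{-25 + 15} - \left(\frac{-1 + 7}{17 - 16} \left(-10\right) - 13\right) = \sqrt{-10} - \left(\frac{6}{1} \left(-10\right) - 13\right) = i \sqrt{10} - \left(6 \cdot 1 \left(-10\right) - 13\right) = i \sqrt{10} - \left(6 \left(-10\right) - 13\right) = i \sqrt{10} - \left(-60 - 13\right) = i \sqrt{10} - -73 = i \sqrt{10} + 73 = 73 + i \sqrt{10}$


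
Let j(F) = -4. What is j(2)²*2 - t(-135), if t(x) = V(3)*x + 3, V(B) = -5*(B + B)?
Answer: -4021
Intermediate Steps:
V(B) = -10*B
t(x) = 3 - 30*x (t(x) = (-10*3)*x + 3 = -30*x + 3 = 3 - 30*x)
j(2)²*2 - t(-135) = (-4)²*2 - (3 - 30*(-135)) = 16*2 - (3 + 4050) = 32 - 1*4053 = 32 - 4053 = -4021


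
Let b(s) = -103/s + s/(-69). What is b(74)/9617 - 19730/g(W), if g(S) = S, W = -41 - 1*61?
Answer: 53823809333/278258278 ≈ 193.43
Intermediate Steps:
W = -102 (W = -41 - 61 = -102)
b(s) = -103/s - s/69 (b(s) = -103/s + s*(-1/69) = -103/s - s/69)
b(74)/9617 - 19730/g(W) = (-103/74 - 1/69*74)/9617 - 19730/(-102) = (-103*1/74 - 74/69)*(1/9617) - 19730*(-1/102) = (-103/74 - 74/69)*(1/9617) + 9865/51 = -12583/5106*1/9617 + 9865/51 = -12583/49104402 + 9865/51 = 53823809333/278258278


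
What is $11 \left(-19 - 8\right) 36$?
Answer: $-10692$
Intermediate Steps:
$11 \left(-19 - 8\right) 36 = 11 \left(-27\right) 36 = \left(-297\right) 36 = -10692$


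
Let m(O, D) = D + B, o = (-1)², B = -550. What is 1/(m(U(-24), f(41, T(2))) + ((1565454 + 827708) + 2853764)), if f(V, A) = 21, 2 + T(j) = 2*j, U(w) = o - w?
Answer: 1/5246397 ≈ 1.9061e-7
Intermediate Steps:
o = 1
U(w) = 1 - w
T(j) = -2 + 2*j
m(O, D) = -550 + D (m(O, D) = D - 550 = -550 + D)
1/(m(U(-24), f(41, T(2))) + ((1565454 + 827708) + 2853764)) = 1/((-550 + 21) + ((1565454 + 827708) + 2853764)) = 1/(-529 + (2393162 + 2853764)) = 1/(-529 + 5246926) = 1/5246397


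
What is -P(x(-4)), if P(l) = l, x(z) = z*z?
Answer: -16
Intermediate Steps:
x(z) = z²
-P(x(-4)) = -1*(-4)² = -1*16 = -16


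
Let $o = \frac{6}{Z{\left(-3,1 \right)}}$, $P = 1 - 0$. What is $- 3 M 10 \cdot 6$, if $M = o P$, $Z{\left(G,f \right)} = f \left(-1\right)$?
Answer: $1080$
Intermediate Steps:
$P = 1$ ($P = 1 + 0 = 1$)
$Z{\left(G,f \right)} = - f$
$o = -6$ ($o = \frac{6}{\left(-1\right) 1} = \frac{6}{-1} = 6 \left(-1\right) = -6$)
$M = -6$ ($M = \left(-6\right) 1 = -6$)
$- 3 M 10 \cdot 6 = \left(-3\right) \left(-6\right) 10 \cdot 6 = 18 \cdot 10 \cdot 6 = 180 \cdot 6 = 1080$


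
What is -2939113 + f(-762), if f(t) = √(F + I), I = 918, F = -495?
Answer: -2939113 + 3*√47 ≈ -2.9391e+6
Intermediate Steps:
f(t) = 3*√47 (f(t) = √(-495 + 918) = √423 = 3*√47)
-2939113 + f(-762) = -2939113 + 3*√47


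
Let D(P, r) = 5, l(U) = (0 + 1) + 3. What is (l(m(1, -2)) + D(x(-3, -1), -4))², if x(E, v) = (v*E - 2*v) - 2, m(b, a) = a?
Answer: 81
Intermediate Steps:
x(E, v) = -2 - 2*v + E*v (x(E, v) = (E*v - 2*v) - 2 = (-2*v + E*v) - 2 = -2 - 2*v + E*v)
l(U) = 4 (l(U) = 1 + 3 = 4)
(l(m(1, -2)) + D(x(-3, -1), -4))² = (4 + 5)² = 9² = 81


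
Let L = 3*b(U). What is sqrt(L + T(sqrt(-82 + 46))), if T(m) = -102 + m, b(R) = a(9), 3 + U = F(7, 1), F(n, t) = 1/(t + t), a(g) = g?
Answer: sqrt(-75 + 6*I) ≈ 0.34613 + 8.6672*I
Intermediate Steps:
F(n, t) = 1/(2*t)
U = -5/2 (U = -3 + (1/2)/1 = -3 + (1/2)*1 = -3 + 1/2 = -5/2 ≈ -2.5000)
b(R) = 9
L = 27 (L = 3*9 = 27)
sqrt(L + T(sqrt(-82 + 46))) = sqrt(27 + (-102 + sqrt(-82 + 46))) = sqrt(27 + (-102 + sqrt(-36))) = sqrt(27 + (-102 + 6*I)) = sqrt(-75 + 6*I)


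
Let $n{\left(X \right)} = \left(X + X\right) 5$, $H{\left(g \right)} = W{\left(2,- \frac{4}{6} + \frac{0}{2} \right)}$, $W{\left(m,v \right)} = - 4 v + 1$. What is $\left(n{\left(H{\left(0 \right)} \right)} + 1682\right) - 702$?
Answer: $\frac{3050}{3} \approx 1016.7$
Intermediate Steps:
$W{\left(m,v \right)} = 1 - 4 v$
$H{\left(g \right)} = \frac{11}{3}$ ($H{\left(g \right)} = 1 - 4 \left(- \frac{4}{6} + \frac{0}{2}\right) = 1 - 4 \left(\left(-4\right) \frac{1}{6} + 0 \cdot \frac{1}{2}\right) = 1 - 4 \left(- \frac{2}{3} + 0\right) = 1 - - \frac{8}{3} = 1 + \frac{8}{3} = \frac{11}{3}$)
$n{\left(X \right)} = 10 X$ ($n{\left(X \right)} = 2 X 5 = 10 X$)
$\left(n{\left(H{\left(0 \right)} \right)} + 1682\right) - 702 = \left(10 \cdot \frac{11}{3} + 1682\right) - 702 = \left(\frac{110}{3} + 1682\right) - 702 = \frac{5156}{3} - 702 = \frac{3050}{3}$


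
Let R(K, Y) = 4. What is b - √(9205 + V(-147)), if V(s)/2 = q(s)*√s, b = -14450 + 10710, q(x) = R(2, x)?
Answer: -3740 - √(9205 + 56*I*√3) ≈ -3835.9 - 0.50548*I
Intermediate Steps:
q(x) = 4
b = -3740
V(s) = 8*√s (V(s) = 2*(4*√s) = 8*√s)
b - √(9205 + V(-147)) = -3740 - √(9205 + 8*√(-147)) = -3740 - √(9205 + 8*(7*I*√3)) = -3740 - √(9205 + 56*I*√3)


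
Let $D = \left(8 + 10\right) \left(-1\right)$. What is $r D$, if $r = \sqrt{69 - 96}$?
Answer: $- 54 i \sqrt{3} \approx - 93.531 i$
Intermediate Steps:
$r = 3 i \sqrt{3}$ ($r = \sqrt{-27} = 3 i \sqrt{3} \approx 5.1962 i$)
$D = -18$ ($D = 18 \left(-1\right) = -18$)
$r D = 3 i \sqrt{3} \left(-18\right) = - 54 i \sqrt{3}$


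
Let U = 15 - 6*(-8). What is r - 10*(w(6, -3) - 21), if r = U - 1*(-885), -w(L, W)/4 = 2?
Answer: 1238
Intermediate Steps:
U = 63 (U = 15 + 48 = 63)
w(L, W) = -8 (w(L, W) = -4*2 = -8)
r = 948 (r = 63 - 1*(-885) = 63 + 885 = 948)
r - 10*(w(6, -3) - 21) = 948 - 10*(-8 - 21) = 948 - 10*(-29) = 948 + 290 = 1238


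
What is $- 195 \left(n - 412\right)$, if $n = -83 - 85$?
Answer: $113100$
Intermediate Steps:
$n = -168$ ($n = -83 - 85 = -168$)
$- 195 \left(n - 412\right) = - 195 \left(-168 - 412\right) = \left(-195\right) \left(-580\right) = 113100$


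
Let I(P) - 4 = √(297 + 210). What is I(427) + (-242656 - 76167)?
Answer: -318819 + 13*√3 ≈ -3.1880e+5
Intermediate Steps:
I(P) = 4 + 13*√3 (I(P) = 4 + √(297 + 210) = 4 + √507 = 4 + 13*√3)
I(427) + (-242656 - 76167) = (4 + 13*√3) + (-242656 - 76167) = (4 + 13*√3) - 318823 = -318819 + 13*√3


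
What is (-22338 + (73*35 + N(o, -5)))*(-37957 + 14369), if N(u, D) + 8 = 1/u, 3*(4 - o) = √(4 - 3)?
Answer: 5135060424/11 ≈ 4.6682e+8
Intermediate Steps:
o = 11/3 (o = 4 - √(4 - 3)/3 = 4 - √1/3 = 4 - ⅓*1 = 4 - ⅓ = 11/3 ≈ 3.6667)
N(u, D) = -8 + 1/u
(-22338 + (73*35 + N(o, -5)))*(-37957 + 14369) = (-22338 + (73*35 + (-8 + 1/(11/3))))*(-37957 + 14369) = (-22338 + (2555 + (-8 + 3/11)))*(-23588) = (-22338 + (2555 - 85/11))*(-23588) = (-22338 + 28020/11)*(-23588) = -217698/11*(-23588) = 5135060424/11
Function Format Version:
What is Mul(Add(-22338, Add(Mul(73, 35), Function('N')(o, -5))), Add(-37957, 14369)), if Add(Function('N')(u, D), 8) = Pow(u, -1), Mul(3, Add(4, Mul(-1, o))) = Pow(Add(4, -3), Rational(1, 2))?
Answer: Rational(5135060424, 11) ≈ 4.6682e+8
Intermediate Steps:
o = Rational(11, 3) (o = Add(4, Mul(Rational(-1, 3), Pow(Add(4, -3), Rational(1, 2)))) = Add(4, Mul(Rational(-1, 3), Pow(1, Rational(1, 2)))) = Add(4, Mul(Rational(-1, 3), 1)) = Add(4, Rational(-1, 3)) = Rational(11, 3) ≈ 3.6667)
Function('N')(u, D) = Add(-8, Pow(u, -1))
Mul(Add(-22338, Add(Mul(73, 35), Function('N')(o, -5))), Add(-37957, 14369)) = Mul(Add(-22338, Add(Mul(73, 35), Add(-8, Pow(Rational(11, 3), -1)))), Add(-37957, 14369)) = Mul(Add(-22338, Add(2555, Add(-8, Rational(3, 11)))), -23588) = Mul(Add(-22338, Add(2555, Rational(-85, 11))), -23588) = Mul(Add(-22338, Rational(28020, 11)), -23588) = Mul(Rational(-217698, 11), -23588) = Rational(5135060424, 11)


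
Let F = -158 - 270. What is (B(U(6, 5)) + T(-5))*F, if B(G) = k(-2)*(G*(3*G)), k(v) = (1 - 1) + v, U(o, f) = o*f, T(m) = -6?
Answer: 2313768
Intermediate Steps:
F = -428
U(o, f) = f*o
k(v) = v (k(v) = 0 + v = v)
B(G) = -6*G**2 (B(G) = -2*G*3*G = -6*G**2)
(B(U(6, 5)) + T(-5))*F = (-6*(5*6)**2 - 6)*(-428) = (-6*30**2 - 6)*(-428) = (-6*900 - 6)*(-428) = (-5400 - 6)*(-428) = -5406*(-428) = 2313768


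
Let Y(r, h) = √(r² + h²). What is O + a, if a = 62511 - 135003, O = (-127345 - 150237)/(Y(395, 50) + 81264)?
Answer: -478736467887780/6603679171 + 1387910*√6341/6603679171 ≈ -72495.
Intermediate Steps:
Y(r, h) = √(h² + r²)
O = -277582/(81264 + 5*√6341) (O = (-127345 - 150237)/(√(50² + 395²) + 81264) = -277582/(√(2500 + 156025) + 81264) = -277582/(√158525 + 81264) = -277582/(5*√6341 + 81264) = -277582/(81264 + 5*√6341) ≈ -3.3992)
a = -72492
O + a = (-22557423648/6603679171 + 1387910*√6341/6603679171) - 72492 = -478736467887780/6603679171 + 1387910*√6341/6603679171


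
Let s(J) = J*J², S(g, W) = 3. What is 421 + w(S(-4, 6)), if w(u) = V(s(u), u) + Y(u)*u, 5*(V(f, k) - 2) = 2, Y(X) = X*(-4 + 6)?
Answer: 2207/5 ≈ 441.40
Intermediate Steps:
Y(X) = 2*X (Y(X) = X*2 = 2*X)
s(J) = J³
V(f, k) = 12/5 (V(f, k) = 2 + (⅕)*2 = 2 + ⅖ = 12/5)
w(u) = 12/5 + 2*u² (w(u) = 12/5 + (2*u)*u = 12/5 + 2*u²)
421 + w(S(-4, 6)) = 421 + (12/5 + 2*3²) = 421 + (12/5 + 2*9) = 421 + (12/5 + 18) = 421 + 102/5 = 2207/5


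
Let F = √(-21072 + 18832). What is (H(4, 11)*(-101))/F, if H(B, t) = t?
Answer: 1111*I*√35/280 ≈ 23.474*I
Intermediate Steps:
F = 8*I*√35 (F = √(-2240) = 8*I*√35 ≈ 47.329*I)
(H(4, 11)*(-101))/F = (11*(-101))/((8*I*√35)) = -(-1111)*I*√35/280 = 1111*I*√35/280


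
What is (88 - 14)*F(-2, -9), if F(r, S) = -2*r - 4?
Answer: 0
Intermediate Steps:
F(r, S) = -4 - 2*r
(88 - 14)*F(-2, -9) = (88 - 14)*(-4 - 2*(-2)) = 74*(-4 + 4) = 74*0 = 0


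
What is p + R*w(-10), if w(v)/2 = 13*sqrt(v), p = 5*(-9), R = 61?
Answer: -45 + 1586*I*sqrt(10) ≈ -45.0 + 5015.4*I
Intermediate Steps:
p = -45
w(v) = 26*sqrt(v) (w(v) = 2*(13*sqrt(v)) = 26*sqrt(v))
p + R*w(-10) = -45 + 61*(26*sqrt(-10)) = -45 + 61*(26*(I*sqrt(10))) = -45 + 61*(26*I*sqrt(10)) = -45 + 1586*I*sqrt(10)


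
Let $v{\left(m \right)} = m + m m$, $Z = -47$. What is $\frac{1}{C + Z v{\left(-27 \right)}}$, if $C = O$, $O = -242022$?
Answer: $- \frac{1}{275016} \approx -3.6362 \cdot 10^{-6}$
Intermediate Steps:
$v{\left(m \right)} = m + m^{2}$
$C = -242022$
$\frac{1}{C + Z v{\left(-27 \right)}} = \frac{1}{-242022 - 47 \left(- 27 \left(1 - 27\right)\right)} = \frac{1}{-242022 - 47 \left(\left(-27\right) \left(-26\right)\right)} = \frac{1}{-242022 - 32994} = \frac{1}{-275016} = - \frac{1}{275016}$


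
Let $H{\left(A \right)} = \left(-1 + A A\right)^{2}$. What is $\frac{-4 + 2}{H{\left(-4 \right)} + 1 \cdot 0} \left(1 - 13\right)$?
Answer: $\frac{8}{75} \approx 0.10667$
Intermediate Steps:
$H{\left(A \right)} = \left(-1 + A^{2}\right)^{2}$
$\frac{-4 + 2}{H{\left(-4 \right)} + 1 \cdot 0} \left(1 - 13\right) = \frac{-4 + 2}{\left(-1 + \left(-4\right)^{2}\right)^{2} + 1 \cdot 0} \left(1 - 13\right) = - \frac{2}{\left(-1 + 16\right)^{2} + 0} \left(-12\right) = - \frac{2}{15^{2} + 0} \left(-12\right) = - \frac{2}{225 + 0} \left(-12\right) = - \frac{2}{225} \left(-12\right) = \left(-2\right) \frac{1}{225} \left(-12\right) = \left(- \frac{2}{225}\right) \left(-12\right) = \frac{8}{75}$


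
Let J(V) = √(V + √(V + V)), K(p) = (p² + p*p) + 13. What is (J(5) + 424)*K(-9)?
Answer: 74200 + 175*√(5 + √10) ≈ 74700.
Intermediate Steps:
K(p) = 13 + 2*p² (K(p) = (p² + p²) + 13 = 2*p² + 13 = 13 + 2*p²)
J(V) = √(V + √2*√V) (J(V) = √(V + √(2*V)) = √(V + √2*√V))
(J(5) + 424)*K(-9) = (√(5 + √2*√5) + 424)*(13 + 2*(-9)²) = (√(5 + √10) + 424)*(13 + 2*81) = (424 + √(5 + √10))*(13 + 162) = (424 + √(5 + √10))*175 = 74200 + 175*√(5 + √10)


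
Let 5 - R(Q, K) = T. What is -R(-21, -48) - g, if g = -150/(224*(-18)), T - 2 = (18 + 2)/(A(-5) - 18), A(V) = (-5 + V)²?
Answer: -76961/27552 ≈ -2.7933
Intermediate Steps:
T = 92/41 (T = 2 + (18 + 2)/((-5 - 5)² - 18) = 2 + 20/((-10)² - 18) = 2 + 20/(100 - 18) = 2 + 20/82 = 2 + 20*(1/82) = 2 + 10/41 = 92/41 ≈ 2.2439)
R(Q, K) = 113/41 (R(Q, K) = 5 - 1*92/41 = 5 - 92/41 = 113/41)
g = 25/672 (g = -150/(-4032) = -150*(-1/4032) = 25/672 ≈ 0.037202)
-R(-21, -48) - g = -1*113/41 - 1*25/672 = -113/41 - 25/672 = -76961/27552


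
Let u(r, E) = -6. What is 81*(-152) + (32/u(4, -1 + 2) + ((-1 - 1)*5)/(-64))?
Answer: -1182449/96 ≈ -12317.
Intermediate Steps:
81*(-152) + (32/u(4, -1 + 2) + ((-1 - 1)*5)/(-64)) = 81*(-152) + (32/(-6) + ((-1 - 1)*5)/(-64)) = -12312 + (32*(-⅙) - 2*5*(-1/64)) = -12312 + (-16/3 - 10*(-1/64)) = -12312 + (-16/3 + 5/32) = -12312 - 497/96 = -1182449/96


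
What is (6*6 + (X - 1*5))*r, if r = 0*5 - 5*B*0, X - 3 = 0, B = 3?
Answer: 0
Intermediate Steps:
X = 3 (X = 3 + 0 = 3)
r = 0 (r = 0*5 - 5*3*0 = 0 - 15*0 = 0 + 0 = 0)
(6*6 + (X - 1*5))*r = (6*6 + (3 - 1*5))*0 = (36 + (3 - 5))*0 = (36 - 2)*0 = 34*0 = 0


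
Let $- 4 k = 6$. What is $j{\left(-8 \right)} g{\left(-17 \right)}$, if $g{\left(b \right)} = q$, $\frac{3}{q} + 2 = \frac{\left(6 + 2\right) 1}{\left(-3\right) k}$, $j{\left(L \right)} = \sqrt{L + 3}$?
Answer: $- \frac{27 i \sqrt{5}}{2} \approx - 30.187 i$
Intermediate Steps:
$k = - \frac{3}{2}$ ($k = \left(- \frac{1}{4}\right) 6 = - \frac{3}{2} \approx -1.5$)
$j{\left(L \right)} = \sqrt{3 + L}$
$q = - \frac{27}{2}$ ($q = \frac{3}{-2 + \frac{\left(6 + 2\right) 1}{\left(-3\right) \left(- \frac{3}{2}\right)}} = \frac{3}{-2 + \frac{8 \cdot 1}{\frac{9}{2}}} = \frac{3}{-2 + 8 \cdot \frac{2}{9}} = \frac{3}{-2 + \frac{16}{9}} = \frac{3}{- \frac{2}{9}} = 3 \left(- \frac{9}{2}\right) = - \frac{27}{2} \approx -13.5$)
$g{\left(b \right)} = - \frac{27}{2}$
$j{\left(-8 \right)} g{\left(-17 \right)} = \sqrt{3 - 8} \left(- \frac{27}{2}\right) = \sqrt{-5} \left(- \frac{27}{2}\right) = i \sqrt{5} \left(- \frac{27}{2}\right) = - \frac{27 i \sqrt{5}}{2}$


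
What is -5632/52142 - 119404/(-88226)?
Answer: 1490394/1196743 ≈ 1.2454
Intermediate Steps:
-5632/52142 - 119404/(-88226) = -5632*1/52142 - 119404*(-1/88226) = -2816/26071 + 59702/44113 = 1490394/1196743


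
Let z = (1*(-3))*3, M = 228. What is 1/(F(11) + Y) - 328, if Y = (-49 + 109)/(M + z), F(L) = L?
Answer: -269871/823 ≈ -327.91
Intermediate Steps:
z = -9 (z = -3*3 = -9)
Y = 20/73 (Y = (-49 + 109)/(228 - 9) = 60/219 = 60*(1/219) = 20/73 ≈ 0.27397)
1/(F(11) + Y) - 328 = 1/(11 + 20/73) - 328 = 1/(823/73) - 328 = 73/823 - 328 = -269871/823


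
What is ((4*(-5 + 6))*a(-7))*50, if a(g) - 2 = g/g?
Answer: 600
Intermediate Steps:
a(g) = 3 (a(g) = 2 + g/g = 2 + 1 = 3)
((4*(-5 + 6))*a(-7))*50 = ((4*(-5 + 6))*3)*50 = ((4*1)*3)*50 = (4*3)*50 = 12*50 = 600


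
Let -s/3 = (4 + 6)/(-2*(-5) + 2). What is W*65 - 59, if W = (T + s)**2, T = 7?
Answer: 5029/4 ≈ 1257.3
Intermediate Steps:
s = -5/2 (s = -3*(4 + 6)/(-2*(-5) + 2) = -30/(10 + 2) = -30/12 = -3*5/6 = -5/2 ≈ -2.5000)
W = 81/4 (W = (7 - 5/2)**2 = (9/2)**2 = 81/4 ≈ 20.250)
W*65 - 59 = (81/4)*65 - 59 = 5265/4 - 59 = 5029/4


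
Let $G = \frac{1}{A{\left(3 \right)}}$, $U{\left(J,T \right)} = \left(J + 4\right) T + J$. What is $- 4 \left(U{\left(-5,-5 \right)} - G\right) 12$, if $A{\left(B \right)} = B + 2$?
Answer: $\frac{48}{5} \approx 9.6$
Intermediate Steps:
$A{\left(B \right)} = 2 + B$
$U{\left(J,T \right)} = J + T \left(4 + J\right)$ ($U{\left(J,T \right)} = \left(4 + J\right) T + J = T \left(4 + J\right) + J = J + T \left(4 + J\right)$)
$G = \frac{1}{5}$ ($G = \frac{1}{2 + 3} = \frac{1}{5} \approx 0.2$)
$- 4 \left(U{\left(-5,-5 \right)} - G\right) 12 = - 4 \left(\left(-5 + 4 \left(-5\right) - -25\right) - \frac{1}{5}\right) 12 = - 4 \left(\left(-5 - 20 + 25\right) - \frac{1}{5}\right) 12 = - 4 \left(0 - \frac{1}{5}\right) 12 = \left(-4\right) \left(- \frac{1}{5}\right) 12 = \frac{4}{5} \cdot 12 = \frac{48}{5}$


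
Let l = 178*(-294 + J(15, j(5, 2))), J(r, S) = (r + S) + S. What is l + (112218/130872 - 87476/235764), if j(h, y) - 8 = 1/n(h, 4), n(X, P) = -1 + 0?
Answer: -60642121542745/1285621092 ≈ -47170.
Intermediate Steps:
n(X, P) = -1
j(h, y) = 7 (j(h, y) = 8 + 1/(-1) = 8 - 1 = 7)
J(r, S) = r + 2*S (J(r, S) = (S + r) + S = r + 2*S)
l = -47170 (l = 178*(-294 + (15 + 2*7)) = 178*(-294 + (15 + 14)) = 178*(-294 + 29) = 178*(-265) = -47170)
l + (112218/130872 - 87476/235764) = -47170 + (112218/130872 - 87476/235764) = -47170 + (112218*(1/130872) - 87476*1/235764) = -47170 + (18703/21812 - 21869/58941) = -47170 + 625366895/1285621092 = -60642121542745/1285621092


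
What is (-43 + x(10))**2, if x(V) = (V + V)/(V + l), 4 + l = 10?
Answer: 27889/16 ≈ 1743.1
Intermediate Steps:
l = 6 (l = -4 + 10 = 6)
x(V) = 2*V/(6 + V) (x(V) = (V + V)/(V + 6) = (2*V)/(6 + V) = 2*V/(6 + V))
(-43 + x(10))**2 = (-43 + 2*10/(6 + 10))**2 = (-43 + 2*10/16)**2 = (-43 + 2*10*(1/16))**2 = (-43 + 5/4)**2 = (-167/4)**2 = 27889/16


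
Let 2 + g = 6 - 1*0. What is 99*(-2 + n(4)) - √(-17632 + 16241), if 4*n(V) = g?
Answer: -99 - I*√1391 ≈ -99.0 - 37.296*I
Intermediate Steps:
g = 4 (g = -2 + (6 - 1*0) = -2 + (6 + 0) = -2 + 6 = 4)
n(V) = 1 (n(V) = (¼)*4 = 1)
99*(-2 + n(4)) - √(-17632 + 16241) = 99*(-2 + 1) - √(-17632 + 16241) = 99*(-1) - √(-1391) = -99 - I*√1391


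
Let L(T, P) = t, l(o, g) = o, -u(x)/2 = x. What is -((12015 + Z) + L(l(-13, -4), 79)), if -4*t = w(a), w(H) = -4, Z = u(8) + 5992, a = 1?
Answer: -17992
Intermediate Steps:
u(x) = -2*x
Z = 5976 (Z = -2*8 + 5992 = -16 + 5992 = 5976)
t = 1 (t = -1/4*(-4) = 1)
L(T, P) = 1
-((12015 + Z) + L(l(-13, -4), 79)) = -((12015 + 5976) + 1) = -(17991 + 1) = -1*17992 = -17992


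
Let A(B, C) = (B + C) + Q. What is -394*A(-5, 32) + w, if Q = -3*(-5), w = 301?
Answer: -16247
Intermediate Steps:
Q = 15
A(B, C) = 15 + B + C (A(B, C) = (B + C) + 15 = 15 + B + C)
-394*A(-5, 32) + w = -394*(15 - 5 + 32) + 301 = -394*42 + 301 = -16548 + 301 = -16247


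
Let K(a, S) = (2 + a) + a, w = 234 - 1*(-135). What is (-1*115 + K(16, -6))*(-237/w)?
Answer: 2133/41 ≈ 52.024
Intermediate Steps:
w = 369 (w = 234 + 135 = 369)
K(a, S) = 2 + 2*a
(-1*115 + K(16, -6))*(-237/w) = (-1*115 + (2 + 2*16))*(-237/369) = (-115 + (2 + 32))*(-237*1/369) = (-115 + 34)*(-79/123) = -81*(-79/123) = 2133/41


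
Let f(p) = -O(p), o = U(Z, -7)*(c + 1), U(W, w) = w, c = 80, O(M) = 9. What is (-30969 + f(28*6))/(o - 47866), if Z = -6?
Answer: 30978/48433 ≈ 0.63961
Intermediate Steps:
o = -567 (o = -7*(80 + 1) = -7*81 = -567)
f(p) = -9 (f(p) = -1*9 = -9)
(-30969 + f(28*6))/(o - 47866) = (-30969 - 9)/(-567 - 47866) = -30978/(-48433) = -30978*(-1/48433) = 30978/48433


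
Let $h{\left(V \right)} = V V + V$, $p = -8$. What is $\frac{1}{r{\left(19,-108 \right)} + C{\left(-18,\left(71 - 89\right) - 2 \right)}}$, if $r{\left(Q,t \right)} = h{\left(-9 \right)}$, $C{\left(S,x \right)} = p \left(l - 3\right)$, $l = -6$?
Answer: $\frac{1}{144} \approx 0.0069444$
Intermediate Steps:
$C{\left(S,x \right)} = 72$ ($C{\left(S,x \right)} = - 8 \left(-6 - 3\right) = \left(-8\right) \left(-9\right) = 72$)
$h{\left(V \right)} = V + V^{2}$ ($h{\left(V \right)} = V^{2} + V = V + V^{2}$)
$r{\left(Q,t \right)} = 72$ ($r{\left(Q,t \right)} = - 9 \left(1 - 9\right) = \left(-9\right) \left(-8\right) = 72$)
$\frac{1}{r{\left(19,-108 \right)} + C{\left(-18,\left(71 - 89\right) - 2 \right)}} = \frac{1}{72 + 72} = \frac{1}{144}$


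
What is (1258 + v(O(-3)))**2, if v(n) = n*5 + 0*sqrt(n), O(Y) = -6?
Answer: 1507984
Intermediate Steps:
v(n) = 5*n (v(n) = 5*n + 0 = 5*n)
(1258 + v(O(-3)))**2 = (1258 + 5*(-6))**2 = (1258 - 30)**2 = 1228**2 = 1507984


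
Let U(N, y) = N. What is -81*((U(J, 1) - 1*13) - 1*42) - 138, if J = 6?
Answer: 3831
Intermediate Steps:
-81*((U(J, 1) - 1*13) - 1*42) - 138 = -81*((6 - 1*13) - 1*42) - 138 = -81*((6 - 13) - 42) - 138 = -81*(-7 - 42) - 138 = -81*(-49) - 138 = 3969 - 138 = 3831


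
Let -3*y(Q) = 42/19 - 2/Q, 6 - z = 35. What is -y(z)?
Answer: 1256/1653 ≈ 0.75983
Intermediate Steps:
z = -29 (z = 6 - 1*35 = 6 - 35 = -29)
y(Q) = -14/19 + 2/(3*Q) (y(Q) = -(42/19 - 2/Q)/3 = -14/19 + 2/(3*Q))
-y(z) = -2*(19 - 21*(-29))/(57*(-29)) = -2*(-1)*(19 + 609)/(57*29) = -2*(-1)*628/(57*29) = -1*(-1256/1653) = 1256/1653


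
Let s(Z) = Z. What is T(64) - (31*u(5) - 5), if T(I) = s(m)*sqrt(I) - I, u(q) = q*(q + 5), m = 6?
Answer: -1561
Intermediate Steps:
u(q) = q*(5 + q)
T(I) = -I + 6*sqrt(I) (T(I) = 6*sqrt(I) - I = -I + 6*sqrt(I))
T(64) - (31*u(5) - 5) = (-1*64 + 6*sqrt(64)) - (31*(5*(5 + 5)) - 5) = (-64 + 6*8) - (31*(5*10) - 5) = (-64 + 48) - (31*50 - 5) = -16 - (1550 - 5) = -16 - 1*1545 = -16 - 1545 = -1561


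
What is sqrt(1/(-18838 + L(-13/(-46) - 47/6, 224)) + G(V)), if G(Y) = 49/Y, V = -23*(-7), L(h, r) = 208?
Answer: sqrt(1303870)/2070 ≈ 0.55163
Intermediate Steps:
V = 161
sqrt(1/(-18838 + L(-13/(-46) - 47/6, 224)) + G(V)) = sqrt(1/(-18838 + 208) + 49/161) = sqrt(1/(-18630) + 49*(1/161)) = sqrt(-1/18630 + 7/23) = sqrt(5669/18630) = sqrt(1303870)/2070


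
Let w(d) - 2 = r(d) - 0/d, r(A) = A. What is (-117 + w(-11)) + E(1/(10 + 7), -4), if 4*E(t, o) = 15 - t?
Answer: -4157/34 ≈ -122.26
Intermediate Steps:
w(d) = 2 + d (w(d) = 2 + (d - 0/d) = 2 + (d - 1*0) = 2 + (d + 0) = 2 + d)
E(t, o) = 15/4 - t/4 (E(t, o) = (15 - t)/4 = 15/4 - t/4)
(-117 + w(-11)) + E(1/(10 + 7), -4) = (-117 + (2 - 11)) + (15/4 - 1/(4*(10 + 7))) = (-117 - 9) + (15/4 - ¼/17) = -126 + (15/4 - ¼*1/17) = -126 + (15/4 - 1/68) = -126 + 127/34 = -4157/34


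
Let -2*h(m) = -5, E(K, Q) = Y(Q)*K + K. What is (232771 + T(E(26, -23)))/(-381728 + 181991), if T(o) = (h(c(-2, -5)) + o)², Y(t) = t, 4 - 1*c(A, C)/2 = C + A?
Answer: -2228405/798948 ≈ -2.7892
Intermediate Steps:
c(A, C) = 8 - 2*A - 2*C (c(A, C) = 8 - 2*(C + A) = 8 - 2*(A + C) = 8 + (-2*A - 2*C) = 8 - 2*A - 2*C)
E(K, Q) = K + K*Q (E(K, Q) = Q*K + K = K*Q + K = K + K*Q)
h(m) = 5/2 (h(m) = -½*(-5) = 5/2)
T(o) = (5/2 + o)²
(232771 + T(E(26, -23)))/(-381728 + 181991) = (232771 + (5 + 2*(26*(1 - 23)))²/4)/(-381728 + 181991) = (232771 + (5 + 2*(26*(-22)))²/4)/(-199737) = (232771 + (5 + 2*(-572))²/4)*(-1/199737) = (232771 + (5 - 1144)²/4)*(-1/199737) = (232771 + (¼)*(-1139)²)*(-1/199737) = (232771 + (¼)*1297321)*(-1/199737) = (232771 + 1297321/4)*(-1/199737) = (2228405/4)*(-1/199737) = -2228405/798948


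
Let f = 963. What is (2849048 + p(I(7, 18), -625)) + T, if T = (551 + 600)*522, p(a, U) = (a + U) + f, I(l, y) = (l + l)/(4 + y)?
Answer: 37952295/11 ≈ 3.4502e+6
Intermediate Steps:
I(l, y) = 2*l/(4 + y) (I(l, y) = (2*l)/(4 + y) = 2*l/(4 + y))
p(a, U) = 963 + U + a (p(a, U) = (a + U) + 963 = (U + a) + 963 = 963 + U + a)
T = 600822 (T = 1151*522 = 600822)
(2849048 + p(I(7, 18), -625)) + T = (2849048 + (963 - 625 + 2*7/(4 + 18))) + 600822 = (2849048 + (963 - 625 + 2*7/22)) + 600822 = (2849048 + (963 - 625 + 2*7*(1/22))) + 600822 = (2849048 + (963 - 625 + 7/11)) + 600822 = (2849048 + 3725/11) + 600822 = 31343253/11 + 600822 = 37952295/11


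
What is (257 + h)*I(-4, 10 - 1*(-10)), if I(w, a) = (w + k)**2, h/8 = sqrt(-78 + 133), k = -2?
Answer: 9252 + 288*sqrt(55) ≈ 11388.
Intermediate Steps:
h = 8*sqrt(55) (h = 8*sqrt(-78 + 133) = 8*sqrt(55) ≈ 59.330)
I(w, a) = (-2 + w)**2 (I(w, a) = (w - 2)**2 = (-2 + w)**2)
(257 + h)*I(-4, 10 - 1*(-10)) = (257 + 8*sqrt(55))*(-2 - 4)**2 = (257 + 8*sqrt(55))*(-6)**2 = (257 + 8*sqrt(55))*36 = 9252 + 288*sqrt(55)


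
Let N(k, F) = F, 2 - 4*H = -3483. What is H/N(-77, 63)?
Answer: 3485/252 ≈ 13.829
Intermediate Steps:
H = 3485/4 (H = ½ - ¼*(-3483) = ½ + 3483/4 = 3485/4 ≈ 871.25)
H/N(-77, 63) = (3485/4)/63 = (3485/4)*(1/63) = 3485/252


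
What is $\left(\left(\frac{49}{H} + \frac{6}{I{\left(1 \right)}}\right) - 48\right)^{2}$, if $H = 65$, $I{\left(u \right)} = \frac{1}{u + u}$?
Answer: $\frac{5248681}{4225} \approx 1242.3$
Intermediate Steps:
$I{\left(u \right)} = \frac{1}{2 u}$
$\left(\left(\frac{49}{H} + \frac{6}{I{\left(1 \right)}}\right) - 48\right)^{2} = \left(\left(\frac{49}{65} + \frac{6}{\frac{1}{2} \cdot 1^{-1}}\right) - 48\right)^{2} = \left(\left(49 \cdot \frac{1}{65} + \frac{6}{\frac{1}{2} \cdot 1}\right) - 48\right)^{2} = \left(\left(\frac{49}{65} + 6 \frac{1}{\frac{1}{2}}\right) - 48\right)^{2} = \left(\left(\frac{49}{65} + 6 \cdot 2\right) - 48\right)^{2} = \left(\left(\frac{49}{65} + 12\right) - 48\right)^{2} = \left(\frac{829}{65} - 48\right)^{2} = \left(- \frac{2291}{65}\right)^{2} = \frac{5248681}{4225}$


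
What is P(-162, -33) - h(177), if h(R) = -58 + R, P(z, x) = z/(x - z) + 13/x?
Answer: -171202/1419 ≈ -120.65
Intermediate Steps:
P(z, x) = 13/x + z/(x - z)
P(-162, -33) - h(177) = (-13*(-162) + 13*(-33) - 33*(-162))/((-33)*(-33 - 1*(-162))) - (-58 + 177) = -(2106 - 429 + 5346)/(33*(-33 + 162)) - 1*119 = -1/33*7023/129 - 119 = -1/33*1/129*7023 - 119 = -2341/1419 - 119 = -171202/1419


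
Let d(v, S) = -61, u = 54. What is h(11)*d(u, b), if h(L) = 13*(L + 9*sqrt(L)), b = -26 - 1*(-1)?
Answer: -8723 - 7137*sqrt(11) ≈ -32394.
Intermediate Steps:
b = -25 (b = -26 + 1 = -25)
h(L) = 13*L + 117*sqrt(L)
h(11)*d(u, b) = (13*11 + 117*sqrt(11))*(-61) = (143 + 117*sqrt(11))*(-61) = -8723 - 7137*sqrt(11)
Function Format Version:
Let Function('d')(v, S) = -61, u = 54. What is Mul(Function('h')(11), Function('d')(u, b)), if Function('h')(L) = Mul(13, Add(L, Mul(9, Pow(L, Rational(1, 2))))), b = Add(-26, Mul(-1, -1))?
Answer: Add(-8723, Mul(-7137, Pow(11, Rational(1, 2)))) ≈ -32394.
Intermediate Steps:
b = -25 (b = Add(-26, 1) = -25)
Function('h')(L) = Add(Mul(13, L), Mul(117, Pow(L, Rational(1, 2))))
Mul(Function('h')(11), Function('d')(u, b)) = Mul(Add(Mul(13, 11), Mul(117, Pow(11, Rational(1, 2)))), -61) = Mul(Add(143, Mul(117, Pow(11, Rational(1, 2)))), -61) = Add(-8723, Mul(-7137, Pow(11, Rational(1, 2))))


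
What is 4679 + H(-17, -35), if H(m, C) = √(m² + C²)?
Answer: 4679 + √1514 ≈ 4717.9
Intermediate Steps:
H(m, C) = √(C² + m²)
4679 + H(-17, -35) = 4679 + √((-35)² + (-17)²) = 4679 + √(1225 + 289) = 4679 + √1514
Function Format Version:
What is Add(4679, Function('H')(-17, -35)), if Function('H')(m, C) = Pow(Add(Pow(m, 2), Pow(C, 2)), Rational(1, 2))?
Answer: Add(4679, Pow(1514, Rational(1, 2))) ≈ 4717.9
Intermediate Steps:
Function('H')(m, C) = Pow(Add(Pow(C, 2), Pow(m, 2)), Rational(1, 2))
Add(4679, Function('H')(-17, -35)) = Add(4679, Pow(Add(Pow(-35, 2), Pow(-17, 2)), Rational(1, 2))) = Add(4679, Pow(Add(1225, 289), Rational(1, 2))) = Add(4679, Pow(1514, Rational(1, 2)))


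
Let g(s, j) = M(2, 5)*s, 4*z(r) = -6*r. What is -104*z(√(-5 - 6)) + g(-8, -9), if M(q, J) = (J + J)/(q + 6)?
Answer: -10 + 156*I*√11 ≈ -10.0 + 517.39*I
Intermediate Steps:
z(r) = -3*r/2 (z(r) = (-6*r)/4 = -3*r/2)
M(q, J) = 2*J/(6 + q) (M(q, J) = (2*J)/(6 + q) = 2*J/(6 + q))
g(s, j) = 5*s/4 (g(s, j) = (2*5/(6 + 2))*s = (2*5/8)*s = (2*5*(⅛))*s = 5*s/4)
-104*z(√(-5 - 6)) + g(-8, -9) = -(-156)*√(-5 - 6) + (5/4)*(-8) = -(-156)*√(-11) - 10 = -(-156)*I*√11 - 10 = 156*I*√11 - 10 = -10 + 156*I*√11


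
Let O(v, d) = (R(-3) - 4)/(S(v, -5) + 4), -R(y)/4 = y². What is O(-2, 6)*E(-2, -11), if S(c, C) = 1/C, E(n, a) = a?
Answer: 2200/19 ≈ 115.79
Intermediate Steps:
R(y) = -4*y²
O(v, d) = -200/19 (O(v, d) = (-4*(-3)² - 4)/(1/(-5) + 4) = (-4*9 - 4)/(-⅕ + 4) = (-36 - 4)/(19/5) = -40*5/19 = -200/19)
O(-2, 6)*E(-2, -11) = -200/19*(-11) = 2200/19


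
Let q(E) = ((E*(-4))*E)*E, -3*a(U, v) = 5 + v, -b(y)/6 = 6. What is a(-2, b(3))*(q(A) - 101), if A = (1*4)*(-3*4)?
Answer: 13710277/3 ≈ 4.5701e+6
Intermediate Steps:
b(y) = -36 (b(y) = -6*6 = -36)
A = -48 (A = 4*(-12) = -48)
a(U, v) = -5/3 - v/3 (a(U, v) = -(5 + v)/3 = -5/3 - v/3)
q(E) = -4*E³ (q(E) = ((-4*E)*E)*E = (-4*E²)*E = -4*E³)
a(-2, b(3))*(q(A) - 101) = (-5/3 - ⅓*(-36))*(-4*(-48)³ - 101) = (-5/3 + 12)*(-4*(-110592) - 101) = 31*(442368 - 101)/3 = (31/3)*442267 = 13710277/3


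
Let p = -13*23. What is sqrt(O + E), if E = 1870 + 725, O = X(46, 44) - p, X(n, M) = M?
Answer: sqrt(2938) ≈ 54.203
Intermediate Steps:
p = -299
O = 343 (O = 44 - 1*(-299) = 44 + 299 = 343)
E = 2595
sqrt(O + E) = sqrt(343 + 2595) = sqrt(2938)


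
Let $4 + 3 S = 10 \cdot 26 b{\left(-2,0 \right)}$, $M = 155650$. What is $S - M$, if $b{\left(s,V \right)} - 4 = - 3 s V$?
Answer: $- \frac{465914}{3} \approx -1.553 \cdot 10^{5}$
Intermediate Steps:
$b{\left(s,V \right)} = 4 - 3 V s$ ($b{\left(s,V \right)} = 4 + - 3 s V = 4 - 3 V s$)
$S = \frac{1036}{3}$ ($S = - \frac{4}{3} + \frac{10 \cdot 26 \left(4 - 0 \left(-2\right)\right)}{3} = - \frac{4}{3} + \frac{260 \left(4 + 0\right)}{3} = - \frac{4}{3} + \frac{260 \cdot 4}{3} = - \frac{4}{3} + \frac{1}{3} \cdot 1040 = - \frac{4}{3} + \frac{1040}{3} = \frac{1036}{3} \approx 345.33$)
$S - M = \frac{1036}{3} - 155650 = - \frac{465914}{3}$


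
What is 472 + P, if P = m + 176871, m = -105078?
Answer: 72265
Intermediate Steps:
P = 71793 (P = -105078 + 176871 = 71793)
472 + P = 472 + 71793 = 72265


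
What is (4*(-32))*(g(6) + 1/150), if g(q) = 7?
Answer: -67264/75 ≈ -896.85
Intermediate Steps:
(4*(-32))*(g(6) + 1/150) = (4*(-32))*(7 + 1/150) = -128*(7 + 1/150) = -128*1051/150 = -67264/75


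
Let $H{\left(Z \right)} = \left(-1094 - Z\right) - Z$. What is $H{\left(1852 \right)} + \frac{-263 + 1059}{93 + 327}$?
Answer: $- \frac{503591}{105} \approx -4796.1$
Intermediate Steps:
$H{\left(Z \right)} = -1094 - 2 Z$
$H{\left(1852 \right)} + \frac{-263 + 1059}{93 + 327} = \left(-1094 - 3704\right) + \frac{-263 + 1059}{93 + 327} = \left(-1094 - 3704\right) + \frac{796}{420} = -4798 + 796 \cdot \frac{1}{420} = -4798 + \frac{199}{105} = - \frac{503591}{105}$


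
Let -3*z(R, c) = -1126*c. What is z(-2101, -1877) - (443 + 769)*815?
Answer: -5076842/3 ≈ -1.6923e+6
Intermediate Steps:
z(R, c) = 1126*c/3 (z(R, c) = -(-1126)*c/3 = 1126*c/3)
z(-2101, -1877) - (443 + 769)*815 = (1126/3)*(-1877) - (443 + 769)*815 = -2113502/3 - 1212*815 = -2113502/3 - 1*987780 = -2113502/3 - 987780 = -5076842/3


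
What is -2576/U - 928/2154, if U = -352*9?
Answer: 27175/71082 ≈ 0.38231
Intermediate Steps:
U = -3168
-2576/U - 928/2154 = -2576/(-3168) - 928/2154 = -2576*(-1/3168) - 928*1/2154 = 161/198 - 464/1077 = 27175/71082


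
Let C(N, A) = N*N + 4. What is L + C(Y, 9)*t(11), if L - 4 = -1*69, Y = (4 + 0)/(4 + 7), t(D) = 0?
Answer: -65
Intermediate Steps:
Y = 4/11 ≈ 0.36364
C(N, A) = 4 + N² (C(N, A) = N² + 4 = 4 + N²)
L = -65 (L = 4 - 1*69 = 4 - 69 = -65)
L + C(Y, 9)*t(11) = -65 + (4 + (4/11)²)*0 = -65 + (4 + 16/121)*0 = -65 + (500/121)*0 = -65 + 0 = -65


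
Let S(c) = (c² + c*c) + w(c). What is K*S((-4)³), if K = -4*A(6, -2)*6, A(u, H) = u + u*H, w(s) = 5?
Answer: 1180368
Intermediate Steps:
A(u, H) = u + H*u
S(c) = 5 + 2*c² (S(c) = (c² + c*c) + 5 = (c² + c²) + 5 = 2*c² + 5 = 5 + 2*c²)
K = 144 (K = -24*(1 - 2)*6 = -24*(-1)*6 = -4*(-6)*6 = 24*6 = 144)
K*S((-4)³) = 144*(5 + 2*((-4)³)²) = 144*(5 + 2*(-64)²) = 144*(5 + 2*4096) = 144*(5 + 8192) = 144*8197 = 1180368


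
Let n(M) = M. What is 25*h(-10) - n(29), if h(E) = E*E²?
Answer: -25029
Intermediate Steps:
h(E) = E³
25*h(-10) - n(29) = 25*(-10)³ - 1*29 = 25*(-1000) - 29 = -25000 - 29 = -25029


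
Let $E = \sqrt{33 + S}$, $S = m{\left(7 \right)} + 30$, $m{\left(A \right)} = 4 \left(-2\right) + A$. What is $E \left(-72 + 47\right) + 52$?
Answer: $52 - 25 \sqrt{62} \approx -144.85$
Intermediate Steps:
$m{\left(A \right)} = -8 + A$
$S = 29$ ($S = \left(-8 + 7\right) + 30 = -1 + 30 = 29$)
$E = \sqrt{62}$ ($E = \sqrt{33 + 29} = \sqrt{62} \approx 7.874$)
$E \left(-72 + 47\right) + 52 = \sqrt{62} \left(-72 + 47\right) + 52 = \sqrt{62} \left(-25\right) + 52 = - 25 \sqrt{62} + 52 = 52 - 25 \sqrt{62}$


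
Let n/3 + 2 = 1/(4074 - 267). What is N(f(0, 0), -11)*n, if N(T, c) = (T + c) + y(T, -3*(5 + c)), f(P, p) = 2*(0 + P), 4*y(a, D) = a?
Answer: 83743/1269 ≈ 65.991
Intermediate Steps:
y(a, D) = a/4
f(P, p) = 2*P
N(T, c) = c + 5*T/4 (N(T, c) = (T + c) + T/4 = c + 5*T/4)
n = -7613/1269 (n = -6 + 3/(4074 - 267) = -6 + 3/3807 = -6 + 3*(1/3807) = -6 + 1/1269 = -7613/1269 ≈ -5.9992)
N(f(0, 0), -11)*n = (-11 + 5*(2*0)/4)*(-7613/1269) = (-11 + (5/4)*0)*(-7613/1269) = (-11 + 0)*(-7613/1269) = -11*(-7613/1269) = 83743/1269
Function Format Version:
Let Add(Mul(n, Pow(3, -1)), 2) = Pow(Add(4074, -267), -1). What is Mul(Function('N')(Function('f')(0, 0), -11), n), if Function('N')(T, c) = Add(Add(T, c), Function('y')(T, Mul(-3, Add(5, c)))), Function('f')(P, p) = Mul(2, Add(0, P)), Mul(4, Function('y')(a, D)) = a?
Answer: Rational(83743, 1269) ≈ 65.991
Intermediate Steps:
Function('y')(a, D) = Mul(Rational(1, 4), a)
Function('f')(P, p) = Mul(2, P)
Function('N')(T, c) = Add(c, Mul(Rational(5, 4), T)) (Function('N')(T, c) = Add(Add(T, c), Mul(Rational(1, 4), T)) = Add(c, Mul(Rational(5, 4), T)))
n = Rational(-7613, 1269) (n = Add(-6, Mul(3, Pow(Add(4074, -267), -1))) = Add(-6, Mul(3, Pow(3807, -1))) = Add(-6, Mul(3, Rational(1, 3807))) = Add(-6, Rational(1, 1269)) = Rational(-7613, 1269) ≈ -5.9992)
Mul(Function('N')(Function('f')(0, 0), -11), n) = Mul(Add(-11, Mul(Rational(5, 4), Mul(2, 0))), Rational(-7613, 1269)) = Mul(Add(-11, Mul(Rational(5, 4), 0)), Rational(-7613, 1269)) = Mul(Add(-11, 0), Rational(-7613, 1269)) = Mul(-11, Rational(-7613, 1269)) = Rational(83743, 1269)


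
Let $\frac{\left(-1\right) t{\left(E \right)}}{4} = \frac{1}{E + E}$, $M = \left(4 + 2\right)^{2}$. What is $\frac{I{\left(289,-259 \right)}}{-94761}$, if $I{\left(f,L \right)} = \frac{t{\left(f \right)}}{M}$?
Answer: $\frac{1}{492946722} \approx 2.0286 \cdot 10^{-9}$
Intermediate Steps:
$M = 36$ ($M = 6^{2} = 36$)
$t{\left(E \right)} = - \frac{2}{E}$ ($t{\left(E \right)} = - \frac{4}{E + E} = - \frac{4}{2 E} = - 4 \frac{1}{2 E} = - \frac{2}{E}$)
$I{\left(f,L \right)} = - \frac{1}{18 f}$ ($I{\left(f,L \right)} = \frac{\left(-2\right) \frac{1}{f}}{36} = - \frac{2}{f} \frac{1}{36} = - \frac{1}{18 f}$)
$\frac{I{\left(289,-259 \right)}}{-94761} = \frac{\left(- \frac{1}{18}\right) \frac{1}{289}}{-94761} = \left(- \frac{1}{18}\right) \frac{1}{289} \left(- \frac{1}{94761}\right) = \left(- \frac{1}{5202}\right) \left(- \frac{1}{94761}\right) = \frac{1}{492946722}$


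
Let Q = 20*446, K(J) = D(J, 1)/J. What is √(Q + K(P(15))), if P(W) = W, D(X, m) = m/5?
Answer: √2007003/15 ≈ 94.446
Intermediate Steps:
D(X, m) = m/5 (D(X, m) = m*(⅕) = m/5)
K(J) = 1/(5*J) (K(J) = ((⅕)*1)/J = 1/(5*J))
Q = 8920
√(Q + K(P(15))) = √(8920 + (⅕)/15) = √(8920 + (⅕)*(1/15)) = √(8920 + 1/75) = √(669001/75) = √2007003/15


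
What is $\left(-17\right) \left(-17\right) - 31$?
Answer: $258$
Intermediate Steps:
$\left(-17\right) \left(-17\right) - 31 = 289 - 31 = 258$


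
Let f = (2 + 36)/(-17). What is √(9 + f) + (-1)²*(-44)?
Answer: -44 + √1955/17 ≈ -41.399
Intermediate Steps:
f = -38/17 (f = 38*(-1/17) = -38/17 ≈ -2.2353)
√(9 + f) + (-1)²*(-44) = √(9 - 38/17) + (-1)²*(-44) = √(115/17) + 1*(-44) = √1955/17 - 44 = -44 + √1955/17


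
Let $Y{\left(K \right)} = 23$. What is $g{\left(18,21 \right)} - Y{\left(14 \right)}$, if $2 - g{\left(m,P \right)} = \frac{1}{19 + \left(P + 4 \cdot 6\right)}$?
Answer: $- \frac{1345}{64} \approx -21.016$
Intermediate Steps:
$g{\left(m,P \right)} = 2 - \frac{1}{43 + P}$ ($g{\left(m,P \right)} = 2 - \frac{1}{19 + \left(P + 4 \cdot 6\right)} = 2 - \frac{1}{19 + \left(P + 24\right)} = 2 - \frac{1}{19 + \left(24 + P\right)} = 2 - \frac{1}{43 + P}$)
$g{\left(18,21 \right)} - Y{\left(14 \right)} = \frac{85 + 2 \cdot 21}{43 + 21} - 23 = \frac{85 + 42}{64} - 23 = \frac{1}{64} \cdot 127 - 23 = \frac{127}{64} - 23 = - \frac{1345}{64}$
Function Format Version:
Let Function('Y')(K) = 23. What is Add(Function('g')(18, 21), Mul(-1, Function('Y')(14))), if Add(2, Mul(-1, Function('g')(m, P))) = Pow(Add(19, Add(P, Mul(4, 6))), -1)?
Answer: Rational(-1345, 64) ≈ -21.016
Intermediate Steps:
Function('g')(m, P) = Add(2, Mul(-1, Pow(Add(43, P), -1))) (Function('g')(m, P) = Add(2, Mul(-1, Pow(Add(19, Add(P, Mul(4, 6))), -1))) = Add(2, Mul(-1, Pow(Add(19, Add(P, 24)), -1))) = Add(2, Mul(-1, Pow(Add(19, Add(24, P)), -1))) = Add(2, Mul(-1, Pow(Add(43, P), -1))))
Add(Function('g')(18, 21), Mul(-1, Function('Y')(14))) = Add(Mul(Pow(Add(43, 21), -1), Add(85, Mul(2, 21))), Mul(-1, 23)) = Add(Mul(Pow(64, -1), Add(85, 42)), -23) = Add(Mul(Rational(1, 64), 127), -23) = Add(Rational(127, 64), -23) = Rational(-1345, 64)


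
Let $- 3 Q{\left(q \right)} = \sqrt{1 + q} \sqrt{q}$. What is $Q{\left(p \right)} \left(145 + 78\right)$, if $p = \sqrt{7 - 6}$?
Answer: $- \frac{223 \sqrt{2}}{3} \approx -105.12$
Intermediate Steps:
$p = 1$ ($p = \sqrt{1} = 1$)
$Q{\left(q \right)} = - \frac{\sqrt{q} \sqrt{1 + q}}{3}$ ($Q{\left(q \right)} = - \frac{\sqrt{1 + q} \sqrt{q}}{3} = - \frac{\sqrt{q} \sqrt{1 + q}}{3}$)
$Q{\left(p \right)} \left(145 + 78\right) = - \frac{\sqrt{1} \sqrt{1 + 1}}{3} \left(145 + 78\right) = \left(- \frac{1}{3}\right) 1 \sqrt{2} \cdot 223 = - \frac{\sqrt{2}}{3} \cdot 223 = - \frac{223 \sqrt{2}}{3}$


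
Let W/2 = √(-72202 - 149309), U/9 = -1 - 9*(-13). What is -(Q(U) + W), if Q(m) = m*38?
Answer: -39672 - 2*I*√221511 ≈ -39672.0 - 941.3*I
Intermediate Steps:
U = 1044 (U = 9*(-1 - 9*(-13)) = 9*(-1 + 117) = 9*116 = 1044)
W = 2*I*√221511 (W = 2*√(-72202 - 149309) = 2*√(-221511) = 2*(I*√221511) = 2*I*√221511 ≈ 941.3*I)
Q(m) = 38*m
-(Q(U) + W) = -(38*1044 + 2*I*√221511) = -(39672 + 2*I*√221511) = -39672 - 2*I*√221511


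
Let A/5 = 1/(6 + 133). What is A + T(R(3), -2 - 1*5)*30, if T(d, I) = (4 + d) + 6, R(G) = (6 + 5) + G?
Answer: 100085/139 ≈ 720.04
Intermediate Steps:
R(G) = 11 + G
T(d, I) = 10 + d
A = 5/139 (A = 5/(6 + 133) = 5/139 ≈ 0.035971)
A + T(R(3), -2 - 1*5)*30 = 5/139 + (10 + (11 + 3))*30 = 5/139 + (10 + 14)*30 = 5/139 + 24*30 = 5/139 + 720 = 100085/139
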